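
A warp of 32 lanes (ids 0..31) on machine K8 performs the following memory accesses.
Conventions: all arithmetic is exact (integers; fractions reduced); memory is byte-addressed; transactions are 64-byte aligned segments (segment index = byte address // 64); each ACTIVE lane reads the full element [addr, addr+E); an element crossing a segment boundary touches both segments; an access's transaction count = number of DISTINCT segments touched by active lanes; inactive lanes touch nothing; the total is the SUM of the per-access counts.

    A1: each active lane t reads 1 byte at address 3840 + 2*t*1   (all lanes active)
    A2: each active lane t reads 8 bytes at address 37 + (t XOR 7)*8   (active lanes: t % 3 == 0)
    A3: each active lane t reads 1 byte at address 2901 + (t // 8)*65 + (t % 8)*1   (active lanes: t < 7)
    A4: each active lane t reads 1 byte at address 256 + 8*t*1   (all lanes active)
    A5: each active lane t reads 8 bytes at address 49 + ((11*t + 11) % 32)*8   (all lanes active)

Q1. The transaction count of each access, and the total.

A1: 1 transaction
A2: 5 transactions
A3: 1 transaction
A4: 4 transactions
A5: 5 transactions

Answer: 1,5,1,4,5; total 16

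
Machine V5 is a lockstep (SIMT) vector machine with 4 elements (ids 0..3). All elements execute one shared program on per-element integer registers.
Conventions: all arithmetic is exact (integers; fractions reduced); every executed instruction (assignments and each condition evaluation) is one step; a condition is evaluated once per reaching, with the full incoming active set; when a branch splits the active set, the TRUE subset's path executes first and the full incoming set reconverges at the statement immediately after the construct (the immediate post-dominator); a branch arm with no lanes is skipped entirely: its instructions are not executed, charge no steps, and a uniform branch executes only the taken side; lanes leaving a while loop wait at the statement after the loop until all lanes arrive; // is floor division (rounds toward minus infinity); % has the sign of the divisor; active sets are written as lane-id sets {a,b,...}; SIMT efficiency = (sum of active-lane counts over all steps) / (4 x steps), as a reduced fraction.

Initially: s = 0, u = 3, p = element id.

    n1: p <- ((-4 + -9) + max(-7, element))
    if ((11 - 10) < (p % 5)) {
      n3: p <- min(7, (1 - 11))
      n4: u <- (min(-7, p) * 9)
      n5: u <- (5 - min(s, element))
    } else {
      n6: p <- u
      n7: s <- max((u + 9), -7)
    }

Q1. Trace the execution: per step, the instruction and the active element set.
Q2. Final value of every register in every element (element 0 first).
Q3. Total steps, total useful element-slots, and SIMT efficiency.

step 0: p <- ((-4 + -9) + max(-7, element)) {0,1,2,3}
step 1: eval ((11 - 10) < (p % 5))   {0,1,2,3}
step 2: p <- min(7, (1 - 11))        {0,1,2}
step 3: u <- (min(-7, p) * 9)        {0,1,2}
step 4: u <- (5 - min(s, element))   {0,1,2}
step 5: p <- u                       {3}
step 6: s <- max((u + 9), -7)        {3}

Answer: 7 steps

s: 0,0,0,12
u: 5,5,5,3
p: -10,-10,-10,3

steps = 7; useful = 19; efficiency = 19/28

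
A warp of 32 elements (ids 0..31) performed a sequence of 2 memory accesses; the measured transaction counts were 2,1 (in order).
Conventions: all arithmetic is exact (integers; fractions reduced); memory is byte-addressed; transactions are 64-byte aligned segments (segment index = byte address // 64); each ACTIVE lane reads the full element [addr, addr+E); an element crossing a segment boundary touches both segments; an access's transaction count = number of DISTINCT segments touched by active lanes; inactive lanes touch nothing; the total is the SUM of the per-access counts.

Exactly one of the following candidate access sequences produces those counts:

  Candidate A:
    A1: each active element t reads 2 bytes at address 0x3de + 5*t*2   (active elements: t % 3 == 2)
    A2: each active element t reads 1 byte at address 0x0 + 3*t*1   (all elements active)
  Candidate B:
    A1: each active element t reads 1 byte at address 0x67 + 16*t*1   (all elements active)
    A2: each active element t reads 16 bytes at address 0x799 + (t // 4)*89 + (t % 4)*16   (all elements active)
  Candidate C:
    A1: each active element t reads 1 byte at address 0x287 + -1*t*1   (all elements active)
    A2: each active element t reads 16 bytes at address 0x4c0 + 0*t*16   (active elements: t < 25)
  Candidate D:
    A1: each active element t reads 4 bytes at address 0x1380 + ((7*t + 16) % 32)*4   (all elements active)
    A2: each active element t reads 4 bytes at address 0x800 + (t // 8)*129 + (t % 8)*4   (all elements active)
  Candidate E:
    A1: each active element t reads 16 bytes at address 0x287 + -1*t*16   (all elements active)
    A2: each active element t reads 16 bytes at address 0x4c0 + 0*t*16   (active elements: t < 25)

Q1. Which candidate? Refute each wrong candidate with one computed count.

A: A1 gives 6 transactions, not 2
B: A1 gives 9 transactions, not 2
D: A2 gives 4 transactions, not 1
E: A1 gives 9 transactions, not 2
C: all counts match (2,1)

Answer: C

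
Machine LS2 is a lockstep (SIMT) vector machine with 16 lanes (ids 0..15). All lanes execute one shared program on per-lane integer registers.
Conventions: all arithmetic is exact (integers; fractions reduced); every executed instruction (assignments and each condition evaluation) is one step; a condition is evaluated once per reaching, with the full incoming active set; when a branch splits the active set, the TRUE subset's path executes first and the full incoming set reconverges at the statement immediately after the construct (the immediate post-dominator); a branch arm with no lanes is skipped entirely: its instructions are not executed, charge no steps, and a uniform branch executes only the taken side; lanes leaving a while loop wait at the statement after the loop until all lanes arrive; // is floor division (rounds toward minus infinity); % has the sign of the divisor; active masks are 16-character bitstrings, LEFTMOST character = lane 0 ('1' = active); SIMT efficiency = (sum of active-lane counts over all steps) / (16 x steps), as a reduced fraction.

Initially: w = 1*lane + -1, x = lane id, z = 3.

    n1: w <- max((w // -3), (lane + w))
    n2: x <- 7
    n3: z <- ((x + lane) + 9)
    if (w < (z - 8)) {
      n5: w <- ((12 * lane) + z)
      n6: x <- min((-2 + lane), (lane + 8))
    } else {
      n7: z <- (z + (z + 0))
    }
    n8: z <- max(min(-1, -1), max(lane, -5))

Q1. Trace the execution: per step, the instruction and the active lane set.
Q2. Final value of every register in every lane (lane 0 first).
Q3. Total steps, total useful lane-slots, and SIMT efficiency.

step 0: w <- max((w // -3), (lane + w)) 1111111111111111
step 1: x <- 7                       1111111111111111
step 2: z <- ((x + lane) + 9)        1111111111111111
step 3: eval (w < (z - 8))           1111111111111111
step 4: w <- ((12 * lane) + z)       1111111110000000
step 5: x <- min((-2 + lane), (lane + 8)) 1111111110000000
step 6: z <- (z + (z + 0))           0000000001111111
step 7: z <- max(min(-1, -1), max(lane, -5)) 1111111111111111

Answer: 8 steps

w: 16,29,42,55,68,81,94,107,120,17,19,21,23,25,27,29
x: -2,-1,0,1,2,3,4,5,6,7,7,7,7,7,7,7
z: 0,1,2,3,4,5,6,7,8,9,10,11,12,13,14,15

steps = 8; useful = 105; efficiency = 105/128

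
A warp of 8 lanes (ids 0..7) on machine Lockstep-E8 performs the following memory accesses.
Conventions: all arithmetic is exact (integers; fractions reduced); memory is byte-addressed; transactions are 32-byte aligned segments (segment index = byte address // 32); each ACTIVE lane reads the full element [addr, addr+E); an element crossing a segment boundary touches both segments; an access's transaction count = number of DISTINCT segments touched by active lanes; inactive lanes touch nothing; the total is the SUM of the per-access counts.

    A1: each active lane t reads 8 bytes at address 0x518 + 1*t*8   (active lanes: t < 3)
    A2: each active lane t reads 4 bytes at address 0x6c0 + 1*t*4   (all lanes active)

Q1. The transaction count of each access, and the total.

A1: 2 transactions
A2: 1 transaction

Answer: 2,1; total 3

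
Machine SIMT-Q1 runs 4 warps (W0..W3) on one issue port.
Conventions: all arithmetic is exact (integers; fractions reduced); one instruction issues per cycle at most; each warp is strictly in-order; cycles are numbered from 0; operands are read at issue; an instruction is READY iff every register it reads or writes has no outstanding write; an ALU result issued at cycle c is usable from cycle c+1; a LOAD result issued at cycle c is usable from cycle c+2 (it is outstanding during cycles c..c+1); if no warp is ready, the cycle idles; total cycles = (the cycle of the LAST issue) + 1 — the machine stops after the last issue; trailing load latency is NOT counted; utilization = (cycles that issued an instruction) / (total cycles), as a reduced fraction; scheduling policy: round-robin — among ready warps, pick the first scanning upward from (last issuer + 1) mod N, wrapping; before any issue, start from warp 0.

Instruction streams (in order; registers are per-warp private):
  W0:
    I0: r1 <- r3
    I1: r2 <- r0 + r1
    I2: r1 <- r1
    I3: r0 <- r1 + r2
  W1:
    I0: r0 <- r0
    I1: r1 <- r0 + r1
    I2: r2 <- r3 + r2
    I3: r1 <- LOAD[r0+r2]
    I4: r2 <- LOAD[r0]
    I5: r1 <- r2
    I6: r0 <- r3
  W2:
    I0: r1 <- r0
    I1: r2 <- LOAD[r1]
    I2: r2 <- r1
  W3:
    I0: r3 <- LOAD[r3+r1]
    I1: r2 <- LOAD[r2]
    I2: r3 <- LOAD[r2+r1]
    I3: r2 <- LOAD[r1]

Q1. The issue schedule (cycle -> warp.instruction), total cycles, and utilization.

cycle 0: W0.I0
cycle 1: W1.I0
cycle 2: W2.I0
cycle 3: W3.I0
cycle 4: W0.I1
cycle 5: W1.I1
cycle 6: W2.I1
cycle 7: W3.I1
cycle 8: W0.I2
cycle 9: W1.I2
cycle 10: W2.I2
cycle 11: W3.I2
cycle 12: W0.I3
cycle 13: W1.I3
cycle 14: W3.I3
cycle 15: W1.I4
cycle 16: idle
cycle 17: W1.I5
cycle 18: W1.I6

Answer: 19 cycles, utilization 18/19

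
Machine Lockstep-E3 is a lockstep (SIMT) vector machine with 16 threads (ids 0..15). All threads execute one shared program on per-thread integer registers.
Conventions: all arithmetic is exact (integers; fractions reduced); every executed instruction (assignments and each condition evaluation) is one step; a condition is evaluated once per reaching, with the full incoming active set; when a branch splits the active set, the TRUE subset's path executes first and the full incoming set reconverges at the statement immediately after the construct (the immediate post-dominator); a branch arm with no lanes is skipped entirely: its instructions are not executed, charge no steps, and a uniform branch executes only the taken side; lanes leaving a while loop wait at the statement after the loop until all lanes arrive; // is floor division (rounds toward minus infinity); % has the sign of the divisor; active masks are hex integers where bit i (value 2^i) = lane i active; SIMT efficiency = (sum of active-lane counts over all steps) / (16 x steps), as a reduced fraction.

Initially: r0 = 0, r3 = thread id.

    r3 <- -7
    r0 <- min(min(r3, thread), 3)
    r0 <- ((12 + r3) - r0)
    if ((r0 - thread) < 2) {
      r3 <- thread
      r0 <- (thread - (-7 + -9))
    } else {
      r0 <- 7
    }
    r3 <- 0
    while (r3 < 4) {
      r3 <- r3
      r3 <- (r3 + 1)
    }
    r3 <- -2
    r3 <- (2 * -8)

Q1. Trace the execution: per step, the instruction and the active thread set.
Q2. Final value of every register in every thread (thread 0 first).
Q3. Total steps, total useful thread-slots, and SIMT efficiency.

step 0: r3 <- -7                     0xffff
step 1: r0 <- min(min(r3, thread), 3) 0xffff
step 2: r0 <- ((12 + r3) - r0)       0xffff
step 3: eval ((r0 - thread) < 2)     0xffff
step 4: r3 <- thread                 0xf800
step 5: r0 <- (thread - (-7 + -9))   0xf800
step 6: r0 <- 7                      0x07ff
step 7: r3 <- 0                      0xffff
step 8: eval (r3 < 4)                0xffff
step 9: r3 <- r3                     0xffff
step 10: r3 <- (r3 + 1)               0xffff
step 11: eval (r3 < 4)                0xffff
step 12: r3 <- r3                     0xffff
step 13: r3 <- (r3 + 1)               0xffff
step 14: eval (r3 < 4)                0xffff
step 15: r3 <- r3                     0xffff
step 16: r3 <- (r3 + 1)               0xffff
step 17: eval (r3 < 4)                0xffff
step 18: r3 <- r3                     0xffff
step 19: r3 <- (r3 + 1)               0xffff
step 20: eval (r3 < 4)                0xffff
step 21: r3 <- -2                     0xffff
step 22: r3 <- (2 * -8)               0xffff

Answer: 23 steps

r0: 7,7,7,7,7,7,7,7,7,7,7,27,28,29,30,31
r3: -16,-16,-16,-16,-16,-16,-16,-16,-16,-16,-16,-16,-16,-16,-16,-16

steps = 23; useful = 341; efficiency = 341/368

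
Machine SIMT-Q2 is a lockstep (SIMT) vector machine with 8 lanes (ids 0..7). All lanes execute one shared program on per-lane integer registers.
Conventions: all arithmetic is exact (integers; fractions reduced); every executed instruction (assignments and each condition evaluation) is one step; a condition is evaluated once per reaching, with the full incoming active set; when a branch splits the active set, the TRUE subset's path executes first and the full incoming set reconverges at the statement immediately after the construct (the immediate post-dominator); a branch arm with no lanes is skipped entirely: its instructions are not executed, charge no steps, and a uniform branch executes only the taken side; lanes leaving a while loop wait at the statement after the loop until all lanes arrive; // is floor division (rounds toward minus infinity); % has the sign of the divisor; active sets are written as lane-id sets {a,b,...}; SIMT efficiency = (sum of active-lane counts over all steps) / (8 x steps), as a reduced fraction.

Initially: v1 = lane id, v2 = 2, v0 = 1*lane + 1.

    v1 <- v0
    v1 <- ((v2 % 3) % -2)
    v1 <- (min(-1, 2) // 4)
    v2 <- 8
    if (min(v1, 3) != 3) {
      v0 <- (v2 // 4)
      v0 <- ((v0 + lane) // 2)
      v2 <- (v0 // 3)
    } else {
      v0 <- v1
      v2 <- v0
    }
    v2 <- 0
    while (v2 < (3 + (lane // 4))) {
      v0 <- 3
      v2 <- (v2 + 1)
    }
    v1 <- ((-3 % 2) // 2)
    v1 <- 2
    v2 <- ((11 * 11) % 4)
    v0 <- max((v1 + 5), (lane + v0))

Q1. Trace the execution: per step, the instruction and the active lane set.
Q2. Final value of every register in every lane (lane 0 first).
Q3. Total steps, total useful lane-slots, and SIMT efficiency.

step 0: v1 <- v0                     {0,1,2,3,4,5,6,7}
step 1: v1 <- ((v2 % 3) % -2)        {0,1,2,3,4,5,6,7}
step 2: v1 <- (min(-1, 2) // 4)      {0,1,2,3,4,5,6,7}
step 3: v2 <- 8                      {0,1,2,3,4,5,6,7}
step 4: eval (min(v1, 3) != 3)       {0,1,2,3,4,5,6,7}
step 5: v0 <- (v2 // 4)              {0,1,2,3,4,5,6,7}
step 6: v0 <- ((v0 + lane) // 2)     {0,1,2,3,4,5,6,7}
step 7: v2 <- (v0 // 3)              {0,1,2,3,4,5,6,7}
step 8: v2 <- 0                      {0,1,2,3,4,5,6,7}
step 9: eval (v2 < (3 + (lane // 4))) {0,1,2,3,4,5,6,7}
step 10: v0 <- 3                      {0,1,2,3,4,5,6,7}
step 11: v2 <- (v2 + 1)               {0,1,2,3,4,5,6,7}
step 12: eval (v2 < (3 + (lane // 4))) {0,1,2,3,4,5,6,7}
step 13: v0 <- 3                      {0,1,2,3,4,5,6,7}
step 14: v2 <- (v2 + 1)               {0,1,2,3,4,5,6,7}
step 15: eval (v2 < (3 + (lane // 4))) {0,1,2,3,4,5,6,7}
step 16: v0 <- 3                      {0,1,2,3,4,5,6,7}
step 17: v2 <- (v2 + 1)               {0,1,2,3,4,5,6,7}
step 18: eval (v2 < (3 + (lane // 4))) {0,1,2,3,4,5,6,7}
step 19: v0 <- 3                      {4,5,6,7}
step 20: v2 <- (v2 + 1)               {4,5,6,7}
step 21: eval (v2 < (3 + (lane // 4))) {4,5,6,7}
step 22: v1 <- ((-3 % 2) // 2)        {0,1,2,3,4,5,6,7}
step 23: v1 <- 2                      {0,1,2,3,4,5,6,7}
step 24: v2 <- ((11 * 11) % 4)        {0,1,2,3,4,5,6,7}
step 25: v0 <- max((v1 + 5), (lane + v0)) {0,1,2,3,4,5,6,7}

Answer: 26 steps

v1: 2,2,2,2,2,2,2,2
v2: 1,1,1,1,1,1,1,1
v0: 7,7,7,7,7,8,9,10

steps = 26; useful = 196; efficiency = 196/208 = 49/52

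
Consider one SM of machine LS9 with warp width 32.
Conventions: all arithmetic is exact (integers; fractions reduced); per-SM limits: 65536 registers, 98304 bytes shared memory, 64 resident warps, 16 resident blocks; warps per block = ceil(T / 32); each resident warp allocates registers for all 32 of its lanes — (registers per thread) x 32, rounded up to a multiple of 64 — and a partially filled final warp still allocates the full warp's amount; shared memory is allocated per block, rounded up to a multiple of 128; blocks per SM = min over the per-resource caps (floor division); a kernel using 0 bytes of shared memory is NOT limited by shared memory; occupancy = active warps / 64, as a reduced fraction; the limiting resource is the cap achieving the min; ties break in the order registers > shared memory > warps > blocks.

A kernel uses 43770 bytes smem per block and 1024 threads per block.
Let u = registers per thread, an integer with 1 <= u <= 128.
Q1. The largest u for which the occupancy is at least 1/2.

Answer: u = 64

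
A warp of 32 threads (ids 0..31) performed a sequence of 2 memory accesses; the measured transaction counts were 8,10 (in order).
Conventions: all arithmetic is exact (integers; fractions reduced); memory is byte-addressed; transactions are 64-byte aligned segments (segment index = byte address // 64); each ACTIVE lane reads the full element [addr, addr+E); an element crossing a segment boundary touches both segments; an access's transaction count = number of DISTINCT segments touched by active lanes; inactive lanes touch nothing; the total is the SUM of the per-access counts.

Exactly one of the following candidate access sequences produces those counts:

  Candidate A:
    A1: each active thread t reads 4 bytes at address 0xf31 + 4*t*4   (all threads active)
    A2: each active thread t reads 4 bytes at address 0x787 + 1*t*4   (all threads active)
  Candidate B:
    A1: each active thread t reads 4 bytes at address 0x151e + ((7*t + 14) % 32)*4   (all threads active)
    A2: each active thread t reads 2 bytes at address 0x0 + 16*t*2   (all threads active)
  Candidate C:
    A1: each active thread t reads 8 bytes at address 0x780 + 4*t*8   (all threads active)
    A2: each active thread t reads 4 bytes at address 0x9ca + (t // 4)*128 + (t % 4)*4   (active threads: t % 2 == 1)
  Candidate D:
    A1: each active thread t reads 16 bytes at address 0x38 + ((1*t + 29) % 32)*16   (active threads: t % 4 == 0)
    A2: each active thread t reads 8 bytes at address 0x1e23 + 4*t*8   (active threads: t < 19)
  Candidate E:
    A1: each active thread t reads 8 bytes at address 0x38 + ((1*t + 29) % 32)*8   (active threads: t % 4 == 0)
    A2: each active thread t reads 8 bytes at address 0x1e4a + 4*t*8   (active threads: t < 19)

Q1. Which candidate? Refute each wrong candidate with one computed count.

A: A1 gives 9 transactions, not 8
B: A1 gives 3 transactions, not 8
C: A1 gives 16 transactions, not 8
E: A1 gives 4 transactions, not 8
D: all counts match (8,10)

Answer: D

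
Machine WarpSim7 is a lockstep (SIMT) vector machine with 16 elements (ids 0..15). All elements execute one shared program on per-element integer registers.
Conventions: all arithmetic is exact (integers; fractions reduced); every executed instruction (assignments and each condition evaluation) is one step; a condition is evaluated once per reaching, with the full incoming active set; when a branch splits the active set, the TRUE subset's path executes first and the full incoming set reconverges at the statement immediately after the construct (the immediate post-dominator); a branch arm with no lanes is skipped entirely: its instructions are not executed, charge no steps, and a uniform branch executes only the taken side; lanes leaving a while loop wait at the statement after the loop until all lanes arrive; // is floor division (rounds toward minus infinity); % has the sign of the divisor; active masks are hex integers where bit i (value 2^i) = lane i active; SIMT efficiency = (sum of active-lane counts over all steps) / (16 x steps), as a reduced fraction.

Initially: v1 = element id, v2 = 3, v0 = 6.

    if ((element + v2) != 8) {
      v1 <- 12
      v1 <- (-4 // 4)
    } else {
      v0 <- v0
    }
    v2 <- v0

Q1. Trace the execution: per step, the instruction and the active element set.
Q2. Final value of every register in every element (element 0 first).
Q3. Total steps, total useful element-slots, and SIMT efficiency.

step 0: eval ((element + v2) != 8)   0xffff
step 1: v1 <- 12                     0xffdf
step 2: v1 <- (-4 // 4)              0xffdf
step 3: v0 <- v0                     0x0020
step 4: v2 <- v0                     0xffff

Answer: 5 steps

v1: -1,-1,-1,-1,-1,5,-1,-1,-1,-1,-1,-1,-1,-1,-1,-1
v2: 6,6,6,6,6,6,6,6,6,6,6,6,6,6,6,6
v0: 6,6,6,6,6,6,6,6,6,6,6,6,6,6,6,6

steps = 5; useful = 63; efficiency = 63/80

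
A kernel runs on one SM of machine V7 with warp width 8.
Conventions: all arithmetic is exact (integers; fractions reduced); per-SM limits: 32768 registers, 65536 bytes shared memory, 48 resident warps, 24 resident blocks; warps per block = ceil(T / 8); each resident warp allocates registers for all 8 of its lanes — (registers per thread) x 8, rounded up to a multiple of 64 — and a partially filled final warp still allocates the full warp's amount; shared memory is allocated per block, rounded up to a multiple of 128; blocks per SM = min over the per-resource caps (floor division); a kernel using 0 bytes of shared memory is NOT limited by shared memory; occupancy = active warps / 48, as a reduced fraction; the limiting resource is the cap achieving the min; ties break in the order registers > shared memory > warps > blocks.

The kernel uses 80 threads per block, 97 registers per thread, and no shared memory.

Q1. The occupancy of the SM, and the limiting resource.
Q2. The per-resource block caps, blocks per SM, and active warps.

Answer: occupancy 5/8, limited by registers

registers: 3 blocks
shared memory: no limit (kernel uses none)
warps: 4 blocks
blocks: 24 blocks

Answer: 3 blocks, 30 active warps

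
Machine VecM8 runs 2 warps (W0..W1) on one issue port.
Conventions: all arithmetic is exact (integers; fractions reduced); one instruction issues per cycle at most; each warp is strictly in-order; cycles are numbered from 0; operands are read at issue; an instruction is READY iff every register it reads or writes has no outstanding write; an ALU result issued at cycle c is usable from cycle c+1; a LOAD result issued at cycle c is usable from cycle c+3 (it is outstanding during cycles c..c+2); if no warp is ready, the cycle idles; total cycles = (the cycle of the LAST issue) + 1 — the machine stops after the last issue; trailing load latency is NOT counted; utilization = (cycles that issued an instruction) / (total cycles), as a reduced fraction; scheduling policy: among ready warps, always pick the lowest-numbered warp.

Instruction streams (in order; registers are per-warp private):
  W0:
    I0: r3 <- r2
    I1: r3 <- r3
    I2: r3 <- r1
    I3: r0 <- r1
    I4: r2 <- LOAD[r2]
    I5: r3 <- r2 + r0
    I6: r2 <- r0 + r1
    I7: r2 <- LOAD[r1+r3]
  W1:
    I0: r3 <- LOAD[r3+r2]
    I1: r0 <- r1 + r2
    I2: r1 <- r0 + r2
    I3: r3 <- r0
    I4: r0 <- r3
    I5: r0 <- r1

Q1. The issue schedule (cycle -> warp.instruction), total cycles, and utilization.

cycle 0: W0.I0
cycle 1: W0.I1
cycle 2: W0.I2
cycle 3: W0.I3
cycle 4: W0.I4
cycle 5: W1.I0
cycle 6: W1.I1
cycle 7: W0.I5
cycle 8: W0.I6
cycle 9: W0.I7
cycle 10: W1.I2
cycle 11: W1.I3
cycle 12: W1.I4
cycle 13: W1.I5

Answer: 14 cycles, utilization 1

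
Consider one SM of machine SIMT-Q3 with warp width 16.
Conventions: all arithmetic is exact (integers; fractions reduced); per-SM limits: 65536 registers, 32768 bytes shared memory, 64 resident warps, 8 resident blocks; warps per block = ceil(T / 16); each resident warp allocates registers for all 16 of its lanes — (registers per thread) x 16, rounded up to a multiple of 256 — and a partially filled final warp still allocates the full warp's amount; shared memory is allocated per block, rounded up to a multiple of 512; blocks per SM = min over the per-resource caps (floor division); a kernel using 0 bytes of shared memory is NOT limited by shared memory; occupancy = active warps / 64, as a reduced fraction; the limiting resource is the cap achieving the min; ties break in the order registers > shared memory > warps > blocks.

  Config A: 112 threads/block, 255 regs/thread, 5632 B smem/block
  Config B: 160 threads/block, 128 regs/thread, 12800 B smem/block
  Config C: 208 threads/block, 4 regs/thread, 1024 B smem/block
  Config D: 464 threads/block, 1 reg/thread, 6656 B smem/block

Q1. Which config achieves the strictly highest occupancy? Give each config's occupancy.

occupancies: A 7/32, B 5/16, C 13/16, D 29/32

Answer: D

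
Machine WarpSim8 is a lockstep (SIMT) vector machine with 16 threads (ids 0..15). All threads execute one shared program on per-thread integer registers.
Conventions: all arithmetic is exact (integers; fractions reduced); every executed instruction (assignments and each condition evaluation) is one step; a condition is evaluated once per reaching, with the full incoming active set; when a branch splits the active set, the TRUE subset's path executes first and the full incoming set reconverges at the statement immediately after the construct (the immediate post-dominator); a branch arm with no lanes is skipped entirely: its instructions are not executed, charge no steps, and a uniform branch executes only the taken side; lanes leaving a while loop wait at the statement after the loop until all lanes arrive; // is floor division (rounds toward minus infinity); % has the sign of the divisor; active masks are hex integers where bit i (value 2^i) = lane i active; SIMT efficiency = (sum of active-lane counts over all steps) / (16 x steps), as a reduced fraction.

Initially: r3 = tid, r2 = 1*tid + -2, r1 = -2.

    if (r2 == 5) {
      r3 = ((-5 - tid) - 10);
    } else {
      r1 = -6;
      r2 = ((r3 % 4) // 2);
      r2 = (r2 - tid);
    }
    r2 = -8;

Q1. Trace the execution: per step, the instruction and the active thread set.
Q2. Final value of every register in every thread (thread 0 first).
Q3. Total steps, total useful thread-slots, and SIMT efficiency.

step 0: eval (r2 == 5)               0xffff
step 1: r3 <- ((-5 - tid) - 10)      0x0080
step 2: r1 <- -6                     0xff7f
step 3: r2 <- ((r3 % 4) // 2)        0xff7f
step 4: r2 <- (r2 - tid)             0xff7f
step 5: r2 <- -8                     0xffff

Answer: 6 steps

r3: 0,1,2,3,4,5,6,-22,8,9,10,11,12,13,14,15
r2: -8,-8,-8,-8,-8,-8,-8,-8,-8,-8,-8,-8,-8,-8,-8,-8
r1: -6,-6,-6,-6,-6,-6,-6,-2,-6,-6,-6,-6,-6,-6,-6,-6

steps = 6; useful = 78; efficiency = 78/96 = 13/16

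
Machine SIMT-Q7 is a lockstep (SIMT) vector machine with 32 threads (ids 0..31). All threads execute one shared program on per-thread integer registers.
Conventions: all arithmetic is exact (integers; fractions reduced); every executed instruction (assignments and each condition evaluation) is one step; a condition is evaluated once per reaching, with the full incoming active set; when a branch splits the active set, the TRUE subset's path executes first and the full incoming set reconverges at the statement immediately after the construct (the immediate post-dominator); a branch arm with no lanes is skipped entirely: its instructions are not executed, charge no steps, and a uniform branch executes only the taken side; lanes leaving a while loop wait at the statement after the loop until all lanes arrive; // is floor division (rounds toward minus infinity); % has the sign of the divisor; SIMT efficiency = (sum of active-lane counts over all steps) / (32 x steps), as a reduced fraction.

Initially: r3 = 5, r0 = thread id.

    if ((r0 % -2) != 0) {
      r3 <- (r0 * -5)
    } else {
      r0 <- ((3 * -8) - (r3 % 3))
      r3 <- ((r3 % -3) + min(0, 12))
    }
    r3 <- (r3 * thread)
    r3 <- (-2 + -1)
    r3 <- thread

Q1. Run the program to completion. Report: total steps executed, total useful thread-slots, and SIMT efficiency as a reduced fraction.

Answer: 7 steps, 176 useful, 11/14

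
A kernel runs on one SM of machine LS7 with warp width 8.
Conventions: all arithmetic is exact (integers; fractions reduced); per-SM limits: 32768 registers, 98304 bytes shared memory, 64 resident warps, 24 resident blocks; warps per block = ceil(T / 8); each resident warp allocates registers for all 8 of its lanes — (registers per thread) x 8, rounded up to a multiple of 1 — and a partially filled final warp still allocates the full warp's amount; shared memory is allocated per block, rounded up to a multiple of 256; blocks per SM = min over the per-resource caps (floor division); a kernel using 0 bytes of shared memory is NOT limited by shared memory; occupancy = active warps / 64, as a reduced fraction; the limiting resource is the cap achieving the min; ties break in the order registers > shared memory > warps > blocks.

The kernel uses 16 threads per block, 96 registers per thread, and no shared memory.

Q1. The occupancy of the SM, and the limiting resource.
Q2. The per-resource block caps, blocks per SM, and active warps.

Answer: occupancy 21/32, limited by registers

registers: 21 blocks
shared memory: no limit (kernel uses none)
warps: 32 blocks
blocks: 24 blocks

Answer: 21 blocks, 42 active warps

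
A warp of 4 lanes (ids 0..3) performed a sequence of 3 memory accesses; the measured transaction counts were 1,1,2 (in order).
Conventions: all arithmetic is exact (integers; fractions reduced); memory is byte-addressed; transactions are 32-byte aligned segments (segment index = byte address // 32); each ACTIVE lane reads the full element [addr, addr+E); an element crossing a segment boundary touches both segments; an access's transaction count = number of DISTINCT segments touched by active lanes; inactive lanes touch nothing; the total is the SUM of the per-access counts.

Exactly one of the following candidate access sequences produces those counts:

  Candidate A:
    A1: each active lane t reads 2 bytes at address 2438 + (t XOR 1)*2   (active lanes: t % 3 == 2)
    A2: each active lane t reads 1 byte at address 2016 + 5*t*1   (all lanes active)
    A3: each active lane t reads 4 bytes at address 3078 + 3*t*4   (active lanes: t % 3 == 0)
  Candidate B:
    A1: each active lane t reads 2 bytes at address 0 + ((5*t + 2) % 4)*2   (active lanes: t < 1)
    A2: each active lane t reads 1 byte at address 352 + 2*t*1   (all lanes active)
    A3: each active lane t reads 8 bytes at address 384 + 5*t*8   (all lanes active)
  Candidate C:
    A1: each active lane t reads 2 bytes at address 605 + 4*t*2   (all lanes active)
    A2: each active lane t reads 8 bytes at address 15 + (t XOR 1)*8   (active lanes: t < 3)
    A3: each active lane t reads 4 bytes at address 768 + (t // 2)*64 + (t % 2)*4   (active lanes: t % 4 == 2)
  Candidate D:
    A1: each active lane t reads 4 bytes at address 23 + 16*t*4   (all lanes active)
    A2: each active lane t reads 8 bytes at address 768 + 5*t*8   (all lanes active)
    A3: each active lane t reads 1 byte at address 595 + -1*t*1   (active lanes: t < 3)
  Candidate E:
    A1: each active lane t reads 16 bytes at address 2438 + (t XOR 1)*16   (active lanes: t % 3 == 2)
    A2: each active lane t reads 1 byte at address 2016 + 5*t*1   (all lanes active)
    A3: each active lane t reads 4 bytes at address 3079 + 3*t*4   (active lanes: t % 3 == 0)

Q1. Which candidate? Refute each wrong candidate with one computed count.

B: A3 gives 4 transactions, not 2
C: A1 gives 2 transactions, not 1
D: A1 gives 4 transactions, not 1
E: A1 gives 2 transactions, not 1
A: all counts match (1,1,2)

Answer: A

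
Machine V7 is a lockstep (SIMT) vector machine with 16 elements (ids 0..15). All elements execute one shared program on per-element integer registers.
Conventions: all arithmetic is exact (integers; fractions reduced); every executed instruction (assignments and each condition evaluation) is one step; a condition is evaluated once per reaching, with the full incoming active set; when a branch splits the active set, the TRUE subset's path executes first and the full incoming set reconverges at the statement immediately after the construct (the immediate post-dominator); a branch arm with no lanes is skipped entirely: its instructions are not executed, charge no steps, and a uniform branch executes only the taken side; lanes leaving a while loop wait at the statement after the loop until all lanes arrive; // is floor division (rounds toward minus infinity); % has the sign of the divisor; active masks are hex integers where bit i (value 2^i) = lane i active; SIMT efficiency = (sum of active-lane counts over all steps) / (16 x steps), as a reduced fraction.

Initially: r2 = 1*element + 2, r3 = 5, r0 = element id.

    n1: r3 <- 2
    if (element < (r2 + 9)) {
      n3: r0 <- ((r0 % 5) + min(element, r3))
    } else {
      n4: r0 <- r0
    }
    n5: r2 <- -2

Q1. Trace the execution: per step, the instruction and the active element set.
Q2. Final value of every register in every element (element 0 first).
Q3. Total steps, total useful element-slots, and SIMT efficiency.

step 0: r3 <- 2                      0xffff
step 1: eval (element < (r2 + 9))    0xffff
step 2: r0 <- ((r0 % 5) + min(element, r3)) 0xffff
step 3: r2 <- -2                     0xffff

Answer: 4 steps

r2: -2,-2,-2,-2,-2,-2,-2,-2,-2,-2,-2,-2,-2,-2,-2,-2
r3: 2,2,2,2,2,2,2,2,2,2,2,2,2,2,2,2
r0: 0,2,4,5,6,2,3,4,5,6,2,3,4,5,6,2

steps = 4; useful = 64; efficiency = 64/64 = 1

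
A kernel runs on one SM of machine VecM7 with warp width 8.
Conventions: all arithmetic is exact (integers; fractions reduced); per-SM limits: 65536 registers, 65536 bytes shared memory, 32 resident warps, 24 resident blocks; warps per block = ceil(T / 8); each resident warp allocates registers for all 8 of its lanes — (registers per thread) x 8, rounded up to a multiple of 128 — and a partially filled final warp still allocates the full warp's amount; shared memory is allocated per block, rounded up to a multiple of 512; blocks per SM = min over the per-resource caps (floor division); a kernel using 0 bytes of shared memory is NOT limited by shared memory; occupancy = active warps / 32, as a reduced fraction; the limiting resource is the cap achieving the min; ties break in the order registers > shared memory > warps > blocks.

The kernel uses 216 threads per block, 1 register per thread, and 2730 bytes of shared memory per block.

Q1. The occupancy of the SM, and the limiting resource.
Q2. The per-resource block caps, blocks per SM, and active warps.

Answer: occupancy 27/32, limited by warps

registers: 18 blocks
shared memory: 21 blocks
warps: 1 block
blocks: 24 blocks

Answer: 1 block, 27 active warps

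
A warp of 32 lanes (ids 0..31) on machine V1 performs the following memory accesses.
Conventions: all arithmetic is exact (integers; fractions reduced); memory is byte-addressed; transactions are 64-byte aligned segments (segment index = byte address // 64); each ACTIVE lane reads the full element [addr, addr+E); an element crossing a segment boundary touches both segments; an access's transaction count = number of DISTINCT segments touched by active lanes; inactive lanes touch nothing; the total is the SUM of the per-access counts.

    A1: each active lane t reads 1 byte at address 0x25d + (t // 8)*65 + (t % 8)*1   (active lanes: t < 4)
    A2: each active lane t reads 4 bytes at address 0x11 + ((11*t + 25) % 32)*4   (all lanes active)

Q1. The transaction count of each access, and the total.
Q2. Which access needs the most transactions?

A1: 1 transaction
A2: 3 transactions

Answer: 1,3; total 4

Answer: A2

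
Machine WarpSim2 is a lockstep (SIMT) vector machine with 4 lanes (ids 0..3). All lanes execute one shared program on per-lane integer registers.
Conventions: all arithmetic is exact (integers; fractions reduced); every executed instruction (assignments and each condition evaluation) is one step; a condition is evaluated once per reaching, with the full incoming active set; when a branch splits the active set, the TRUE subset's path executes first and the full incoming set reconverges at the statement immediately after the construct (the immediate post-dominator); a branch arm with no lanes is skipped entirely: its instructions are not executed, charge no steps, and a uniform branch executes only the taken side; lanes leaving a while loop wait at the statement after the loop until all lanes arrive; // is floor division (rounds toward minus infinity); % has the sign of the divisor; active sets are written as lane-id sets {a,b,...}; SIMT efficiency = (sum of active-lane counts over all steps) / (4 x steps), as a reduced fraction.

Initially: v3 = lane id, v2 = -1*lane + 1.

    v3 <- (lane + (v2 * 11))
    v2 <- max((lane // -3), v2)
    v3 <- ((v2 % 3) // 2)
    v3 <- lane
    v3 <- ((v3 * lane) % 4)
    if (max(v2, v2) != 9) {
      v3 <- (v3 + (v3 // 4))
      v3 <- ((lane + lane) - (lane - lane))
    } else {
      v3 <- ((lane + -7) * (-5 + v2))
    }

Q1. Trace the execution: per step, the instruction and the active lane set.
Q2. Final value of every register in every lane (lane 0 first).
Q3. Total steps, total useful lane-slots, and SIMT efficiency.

step 0: v3 <- (lane + (v2 * 11))     {0,1,2,3}
step 1: v2 <- max((lane // -3), v2)  {0,1,2,3}
step 2: v3 <- ((v2 % 3) // 2)        {0,1,2,3}
step 3: v3 <- lane                   {0,1,2,3}
step 4: v3 <- ((v3 * lane) % 4)      {0,1,2,3}
step 5: eval (max(v2, v2) != 9)      {0,1,2,3}
step 6: v3 <- (v3 + (v3 // 4))       {0,1,2,3}
step 7: v3 <- ((lane + lane) - (lane - lane)) {0,1,2,3}

Answer: 8 steps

v3: 0,2,4,6
v2: 1,0,-1,-1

steps = 8; useful = 32; efficiency = 32/32 = 1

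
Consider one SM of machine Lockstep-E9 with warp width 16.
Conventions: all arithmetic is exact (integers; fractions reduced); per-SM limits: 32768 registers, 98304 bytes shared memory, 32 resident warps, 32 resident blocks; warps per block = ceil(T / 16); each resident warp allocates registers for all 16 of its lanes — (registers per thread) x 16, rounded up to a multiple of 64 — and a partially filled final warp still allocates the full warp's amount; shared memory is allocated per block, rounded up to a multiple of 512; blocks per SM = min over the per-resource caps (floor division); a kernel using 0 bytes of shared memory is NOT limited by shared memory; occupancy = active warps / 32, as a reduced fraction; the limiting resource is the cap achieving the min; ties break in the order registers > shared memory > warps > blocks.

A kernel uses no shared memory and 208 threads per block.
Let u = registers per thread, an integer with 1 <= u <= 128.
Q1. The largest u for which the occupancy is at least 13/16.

Answer: u = 76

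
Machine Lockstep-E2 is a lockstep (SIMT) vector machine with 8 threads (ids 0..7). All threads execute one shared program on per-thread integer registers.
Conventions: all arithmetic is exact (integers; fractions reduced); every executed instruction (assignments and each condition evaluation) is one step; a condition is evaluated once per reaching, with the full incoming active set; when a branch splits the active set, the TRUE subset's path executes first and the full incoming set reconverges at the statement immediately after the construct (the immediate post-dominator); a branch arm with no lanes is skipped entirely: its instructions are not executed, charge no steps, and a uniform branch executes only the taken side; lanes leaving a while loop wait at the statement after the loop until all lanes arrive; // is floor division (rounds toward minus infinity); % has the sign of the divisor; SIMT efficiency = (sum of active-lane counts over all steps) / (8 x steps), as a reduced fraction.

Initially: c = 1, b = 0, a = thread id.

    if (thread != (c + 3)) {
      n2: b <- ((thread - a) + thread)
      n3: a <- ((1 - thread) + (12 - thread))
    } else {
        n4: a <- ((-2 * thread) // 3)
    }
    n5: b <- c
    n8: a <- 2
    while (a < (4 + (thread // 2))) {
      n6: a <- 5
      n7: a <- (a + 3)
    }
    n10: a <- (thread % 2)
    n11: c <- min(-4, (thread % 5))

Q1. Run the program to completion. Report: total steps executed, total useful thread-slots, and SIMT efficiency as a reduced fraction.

Answer: 12 steps, 87 useful, 29/32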